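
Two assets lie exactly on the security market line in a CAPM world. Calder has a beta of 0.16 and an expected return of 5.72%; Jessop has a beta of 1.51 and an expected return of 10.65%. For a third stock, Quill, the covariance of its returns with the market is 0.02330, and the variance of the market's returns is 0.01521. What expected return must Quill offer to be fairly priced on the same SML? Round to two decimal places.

MRP = (10.65% − 5.72%) / (1.51 − 0.16) = 3.6519%
R_f = 5.72% − 0.16 × 3.6519% = 5.1357%
β_Quill = Cov / Var(R_m) = 0.02330 / 0.01521 = 1.5319
E(R_Quill) = R_f + β × MRP = 5.1357% + 1.5319 × 3.6519% = 10.73%

10.73%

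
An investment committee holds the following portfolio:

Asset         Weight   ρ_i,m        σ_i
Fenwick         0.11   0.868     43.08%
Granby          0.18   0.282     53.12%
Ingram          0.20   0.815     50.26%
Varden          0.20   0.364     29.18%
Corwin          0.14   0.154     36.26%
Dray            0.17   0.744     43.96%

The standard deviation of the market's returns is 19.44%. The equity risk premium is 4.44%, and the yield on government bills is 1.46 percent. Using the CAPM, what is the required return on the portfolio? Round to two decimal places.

β_Fenwick = 0.868 × 43.08% / 19.44% = 1.9235
β_Granby = 0.282 × 53.12% / 19.44% = 0.7706
β_Ingram = 0.815 × 50.26% / 19.44% = 2.1071
β_Varden = 0.364 × 29.18% / 19.44% = 0.5464
β_Corwin = 0.154 × 36.26% / 19.44% = 0.2872
β_Dray = 0.744 × 43.96% / 19.44% = 1.6824
β_P = Σ w_i β_i = 0.11×1.9235 + 0.18×0.7706 + 0.20×2.1071 + 0.20×0.5464 + 0.14×0.2872 + 0.17×1.6824 = 1.2072
E(R_P) = R_f + β_P × MRP = 1.46% + 1.2072 × 4.44% = 6.82%

6.82%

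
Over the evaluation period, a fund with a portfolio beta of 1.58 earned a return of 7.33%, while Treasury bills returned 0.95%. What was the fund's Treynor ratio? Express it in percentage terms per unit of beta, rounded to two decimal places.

4.04%

Treynor = (R_P − R_f) / β_P = (7.33% − 0.95%) / 1.5800 = 6.38% / 1.5800 = 4.04%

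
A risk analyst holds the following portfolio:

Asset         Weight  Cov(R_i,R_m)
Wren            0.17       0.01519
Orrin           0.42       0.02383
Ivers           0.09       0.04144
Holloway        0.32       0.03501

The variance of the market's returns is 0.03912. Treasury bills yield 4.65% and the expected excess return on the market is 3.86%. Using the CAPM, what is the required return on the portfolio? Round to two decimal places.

β_Wren = 0.01519 / 0.03912 = 0.3883
β_Orrin = 0.02383 / 0.03912 = 0.6092
β_Ivers = 0.04144 / 0.03912 = 1.0593
β_Holloway = 0.03501 / 0.03912 = 0.8949
β_P = Σ w_i β_i = 0.17×0.3883 + 0.42×0.6092 + 0.09×1.0593 + 0.32×0.8949 = 0.7036
E(R_P) = R_f + β_P × MRP = 4.65% + 0.7036 × 3.86% = 7.37%

7.37%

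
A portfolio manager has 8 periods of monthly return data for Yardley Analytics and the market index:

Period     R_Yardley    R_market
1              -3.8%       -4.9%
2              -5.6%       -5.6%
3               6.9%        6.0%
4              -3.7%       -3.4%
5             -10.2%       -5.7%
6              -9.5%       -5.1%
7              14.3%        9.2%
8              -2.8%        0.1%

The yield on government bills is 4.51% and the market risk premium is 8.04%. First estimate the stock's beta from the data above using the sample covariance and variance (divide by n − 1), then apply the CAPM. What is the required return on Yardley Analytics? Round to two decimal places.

Mean R_i = (-3.8 − 5.6 + 6.9 − 3.7 − 10.2 − 9.5 + 14.3 − 2.8) / 8 = -1.8000%
Mean R_m = (-4.9 − 5.6 + 6.0 − 3.4 − 5.7 − 5.1 + 9.2 + 0.1) / 8 = -1.1750%
Σ(R_i − R̄_i)(R_m − R̄_m) = 324.9100  ⇒  Cov = 324.9100 / 7 = 46.4157
Σ(R_m − R̄_m)² = 235.0350  ⇒  Var(R_m) = 235.0350 / 7 = 33.5764
β = Cov / Var(R_m) = 46.4157 / 33.5764 = 1.3824
E(R) = R_f + β × MRP = 4.51% + 1.3824 × 8.04% = 15.62%

15.62%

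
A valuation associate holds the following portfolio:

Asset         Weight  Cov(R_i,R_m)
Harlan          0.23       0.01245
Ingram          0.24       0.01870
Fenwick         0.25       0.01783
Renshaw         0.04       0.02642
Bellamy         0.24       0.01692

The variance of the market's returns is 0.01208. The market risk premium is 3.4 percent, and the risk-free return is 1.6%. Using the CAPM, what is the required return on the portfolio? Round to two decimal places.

β_Harlan = 0.01245 / 0.01208 = 1.0306
β_Ingram = 0.01870 / 0.01208 = 1.5480
β_Fenwick = 0.01783 / 0.01208 = 1.4760
β_Renshaw = 0.02642 / 0.01208 = 2.1871
β_Bellamy = 0.01692 / 0.01208 = 1.4007
β_P = Σ w_i β_i = 0.23×1.0306 + 0.24×1.5480 + 0.25×1.4760 + 0.04×2.1871 + 0.24×1.4007 = 1.4012
E(R_P) = R_f + β_P × MRP = 1.6% + 1.4012 × 3.4% = 6.36%

6.36%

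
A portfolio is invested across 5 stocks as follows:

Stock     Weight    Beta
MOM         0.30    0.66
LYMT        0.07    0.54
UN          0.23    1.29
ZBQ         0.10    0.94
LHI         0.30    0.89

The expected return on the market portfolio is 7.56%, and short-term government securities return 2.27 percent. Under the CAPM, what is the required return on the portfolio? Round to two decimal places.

7.00%

β_P = Σ w_i β_i = 0.30×0.66 + 0.07×0.54 + 0.23×1.29 + 0.10×0.94 + 0.30×0.89 = 0.8935
MRP = 7.56% − 2.27% = 5.29%
E(R_P) = R_f + β_P × MRP = 2.27% + 0.8935 × 5.29% = 7.00%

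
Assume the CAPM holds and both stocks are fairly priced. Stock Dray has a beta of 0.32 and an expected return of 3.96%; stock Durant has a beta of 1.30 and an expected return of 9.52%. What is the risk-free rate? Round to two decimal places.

Both satisfy E(R) = R_f + β·MRP, so the slope of the SML is
MRP = (9.52% − 3.96%) / (1.30 − 0.32) = 5.56% / 0.98 = 5.6735%
R_f = E(R_Dray) − β_Dray·MRP = 3.96% − 0.32 × 5.6735% = 2.1445%

2.14%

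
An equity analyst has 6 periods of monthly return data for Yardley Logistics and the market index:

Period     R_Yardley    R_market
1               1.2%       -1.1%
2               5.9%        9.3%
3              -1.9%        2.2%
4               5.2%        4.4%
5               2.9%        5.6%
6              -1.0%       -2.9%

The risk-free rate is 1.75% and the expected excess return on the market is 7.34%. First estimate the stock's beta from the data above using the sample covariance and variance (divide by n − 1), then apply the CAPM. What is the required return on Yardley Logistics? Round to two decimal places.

Mean R_i = (1.2 + 5.9 − 1.9 + 5.2 + 2.9 − 1.0) / 6 = 2.0500%
Mean R_m = (-1.1 + 9.3 + 2.2 + 4.4 + 5.6 − 2.9) / 6 = 2.9167%
Σ(R_i − R̄_i)(R_m − R̄_m) = 55.5150  ⇒  Cov = 55.5150 / 5 = 11.1030
Σ(R_m − R̄_m)² = 100.6283  ⇒  Var(R_m) = 100.6283 / 5 = 20.1257
β = Cov / Var(R_m) = 11.1030 / 20.1257 = 0.5517
E(R) = R_f + β × MRP = 1.75% + 0.5517 × 7.34% = 5.80%

5.80%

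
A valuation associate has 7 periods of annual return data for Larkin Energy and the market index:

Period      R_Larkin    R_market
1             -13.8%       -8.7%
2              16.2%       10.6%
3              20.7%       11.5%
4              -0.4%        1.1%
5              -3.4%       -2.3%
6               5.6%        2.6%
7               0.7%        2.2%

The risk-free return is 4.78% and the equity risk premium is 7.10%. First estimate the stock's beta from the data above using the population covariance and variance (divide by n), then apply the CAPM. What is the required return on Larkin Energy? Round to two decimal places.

16.52%

Mean R_i = (-13.8 + 16.2 + 20.7 − 0.4 − 3.4 + 5.6 + 0.7) / 7 = 3.6571%
Mean R_m = (-8.7 + 10.6 + 11.5 + 1.1 − 2.3 + 2.6 + 2.2) / 7 = 2.4286%
Σ(R_i − R̄_i)(R_m − R̄_m) = 491.1386  ⇒  Cov = 491.1386 / 7 = 70.1627
Σ(R_m − R̄_m)² = 297.1143  ⇒  Var(R_m) = 297.1143 / 7 = 42.4449
β = Cov / Var(R_m) = 70.1627 / 42.4449 = 1.6530
E(R) = R_f + β × MRP = 4.78% + 1.6530 × 7.10% = 16.52%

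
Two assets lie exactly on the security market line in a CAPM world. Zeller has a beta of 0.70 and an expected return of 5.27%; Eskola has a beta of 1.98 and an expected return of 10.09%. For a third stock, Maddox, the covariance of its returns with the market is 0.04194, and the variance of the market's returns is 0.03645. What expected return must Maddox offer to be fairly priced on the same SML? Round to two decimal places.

6.97%

MRP = (10.09% − 5.27%) / (1.98 − 0.70) = 3.7656%
R_f = 5.27% − 0.70 × 3.7656% = 2.6341%
β_Maddox = Cov / Var(R_m) = 0.04194 / 0.03645 = 1.1506
E(R_Maddox) = R_f + β × MRP = 2.6341% + 1.1506 × 3.7656% = 6.97%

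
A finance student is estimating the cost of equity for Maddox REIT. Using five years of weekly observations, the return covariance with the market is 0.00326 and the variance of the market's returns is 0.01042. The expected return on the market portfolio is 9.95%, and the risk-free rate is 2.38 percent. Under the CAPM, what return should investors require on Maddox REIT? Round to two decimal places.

4.75%

β = Cov(R_i, R_m) / Var(R_m) = 0.00326 / 0.01042 = 0.3129
MRP = 9.95% − 2.38% = 7.57%
E(R) = R_f + β × MRP = 2.38% + 0.3129 × 7.57% = 4.75%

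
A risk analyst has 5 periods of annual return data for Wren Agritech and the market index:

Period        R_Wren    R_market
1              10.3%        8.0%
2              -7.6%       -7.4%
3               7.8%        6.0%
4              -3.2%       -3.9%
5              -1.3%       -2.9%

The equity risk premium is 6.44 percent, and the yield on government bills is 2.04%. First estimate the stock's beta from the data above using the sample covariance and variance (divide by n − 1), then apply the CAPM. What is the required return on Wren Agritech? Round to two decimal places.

9.33%

Mean R_i = (10.3 − 7.6 + 7.8 − 3.2 − 1.3) / 5 = 1.2000%
Mean R_m = (8.0 − 7.4 + 6.0 − 3.9 − 2.9) / 5 = -0.0400%
Σ(R_i − R̄_i)(R_m − R̄_m) = 201.9300  ⇒  Cov = 201.9300 / 4 = 50.4825
Σ(R_m − R̄_m)² = 178.3720  ⇒  Var(R_m) = 178.3720 / 4 = 44.5930
β = Cov / Var(R_m) = 50.4825 / 44.5930 = 1.1321
E(R) = R_f + β × MRP = 2.04% + 1.1321 × 6.44% = 9.33%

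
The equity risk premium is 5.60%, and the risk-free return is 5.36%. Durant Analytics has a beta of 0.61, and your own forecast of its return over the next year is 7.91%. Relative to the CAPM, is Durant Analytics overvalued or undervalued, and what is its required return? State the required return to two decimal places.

Required return = R_f + β·MRP = 5.36% + 0.61 × 5.60% = 8.78%
Forecast 7.91% < required 8.78% → the stock plots below the SML → overvalued.

Overvalued; required return 8.78%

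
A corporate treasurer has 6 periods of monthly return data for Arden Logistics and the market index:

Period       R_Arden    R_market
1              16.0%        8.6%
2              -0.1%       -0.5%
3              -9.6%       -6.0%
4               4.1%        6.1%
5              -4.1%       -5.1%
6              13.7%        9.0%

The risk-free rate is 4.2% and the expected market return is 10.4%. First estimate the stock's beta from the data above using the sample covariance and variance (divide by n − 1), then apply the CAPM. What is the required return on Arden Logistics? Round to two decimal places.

12.94%

Mean R_i = (16.0 − 0.1 − 9.6 + 4.1 − 4.1 + 13.7) / 6 = 3.3333%
Mean R_m = (8.6 − 0.5 − 6.0 + 6.1 − 5.1 + 9.0) / 6 = 2.0167%
Σ(R_i − R̄_i)(R_m − R̄_m) = 324.1367  ⇒  Cov = 324.1367 / 5 = 64.8273
Σ(R_m − R̄_m)² = 230.0283  ⇒  Var(R_m) = 230.0283 / 5 = 46.0057
β = Cov / Var(R_m) = 64.8273 / 46.0057 = 1.4091
MRP = 10.4% − 4.2% = 6.20%
E(R) = R_f + β × MRP = 4.2% + 1.4091 × 6.2% = 12.94%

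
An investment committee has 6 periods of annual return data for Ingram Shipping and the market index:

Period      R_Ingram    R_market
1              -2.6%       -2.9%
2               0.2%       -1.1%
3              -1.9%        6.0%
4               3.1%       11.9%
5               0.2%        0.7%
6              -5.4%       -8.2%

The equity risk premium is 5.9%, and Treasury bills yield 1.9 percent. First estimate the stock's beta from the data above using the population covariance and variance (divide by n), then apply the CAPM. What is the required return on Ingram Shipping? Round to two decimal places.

Mean R_i = (-2.6 + 0.2 − 1.9 + 3.1 + 0.2 − 5.4) / 6 = -1.0667%
Mean R_m = (-2.9 − 1.1 + 6.0 + 11.9 + 0.7 − 8.2) / 6 = 1.0667%
Σ(R_i − R̄_i)(R_m − R̄_m) = 84.0567  ⇒  Cov = 84.0567 / 6 = 14.0095
Σ(R_m − R̄_m)² = 248.1333  ⇒  Var(R_m) = 248.1333 / 6 = 41.3556
β = Cov / Var(R_m) = 14.0095 / 41.3556 = 0.3388
E(R) = R_f + β × MRP = 1.9% + 0.3388 × 5.9% = 3.90%

3.90%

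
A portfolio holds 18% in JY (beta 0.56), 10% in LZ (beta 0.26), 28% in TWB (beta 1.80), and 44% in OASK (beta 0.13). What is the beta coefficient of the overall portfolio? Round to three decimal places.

β_P = Σ w_i β_i = 0.18×0.56 + 0.10×0.26 + 0.28×1.80 + 0.44×0.13 = 0.6880

0.688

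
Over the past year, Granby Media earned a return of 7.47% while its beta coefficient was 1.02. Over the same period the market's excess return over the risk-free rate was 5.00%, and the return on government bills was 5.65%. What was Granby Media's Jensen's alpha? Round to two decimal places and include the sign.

-3.28%

CAPM benchmark = R_f + β(R_m − R_f) = 5.65% + 1.02 × 5.00% = 10.7500%
α = actual − benchmark = 7.47% − 10.7500% = -3.28%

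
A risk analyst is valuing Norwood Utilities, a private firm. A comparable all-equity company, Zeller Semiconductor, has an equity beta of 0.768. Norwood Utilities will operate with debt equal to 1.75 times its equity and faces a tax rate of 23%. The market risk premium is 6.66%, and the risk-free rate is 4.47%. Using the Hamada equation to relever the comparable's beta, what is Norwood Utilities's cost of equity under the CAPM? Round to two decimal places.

16.48%

β_L = β_U × [1 + (1 − t)(D/E)] = 0.768 × [1 + (1 − 0.23) × 1.75]
    = 0.768 × [1 + 0.77 × 1.75] = 0.768 × 2.3475 = 1.8029
E(R) = R_f + β_L × MRP = 4.47% + 1.8029 × 6.66% = 16.48%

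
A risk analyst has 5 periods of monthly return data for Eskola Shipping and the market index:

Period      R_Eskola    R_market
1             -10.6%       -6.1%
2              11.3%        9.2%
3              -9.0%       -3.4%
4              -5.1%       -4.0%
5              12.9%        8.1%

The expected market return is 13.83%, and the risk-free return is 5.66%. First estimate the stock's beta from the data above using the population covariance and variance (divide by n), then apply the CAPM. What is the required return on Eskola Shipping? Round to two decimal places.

18.16%

Mean R_i = (-10.6 + 11.3 − 9.0 − 5.1 + 12.9) / 5 = -0.1000%
Mean R_m = (-6.1 + 9.2 − 3.4 − 4.0 + 8.1) / 5 = 0.7600%
Σ(R_i − R̄_i)(R_m − R̄_m) = 324.4900  ⇒  Cov = 324.4900 / 5 = 64.8980
Σ(R_m − R̄_m)² = 212.1320  ⇒  Var(R_m) = 212.1320 / 5 = 42.4264
β = Cov / Var(R_m) = 64.8980 / 42.4264 = 1.5297
MRP = 13.83% − 5.66% = 8.17%
E(R) = R_f + β × MRP = 5.66% + 1.5297 × 8.17% = 18.16%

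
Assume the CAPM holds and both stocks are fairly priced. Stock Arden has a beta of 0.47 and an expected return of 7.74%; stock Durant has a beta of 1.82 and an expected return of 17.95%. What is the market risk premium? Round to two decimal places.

Both satisfy E(R) = R_f + β·MRP, so the slope of the SML is
MRP = (17.95% − 7.74%) / (1.82 − 0.47) = 10.21% / 1.35 = 7.5630%

7.56%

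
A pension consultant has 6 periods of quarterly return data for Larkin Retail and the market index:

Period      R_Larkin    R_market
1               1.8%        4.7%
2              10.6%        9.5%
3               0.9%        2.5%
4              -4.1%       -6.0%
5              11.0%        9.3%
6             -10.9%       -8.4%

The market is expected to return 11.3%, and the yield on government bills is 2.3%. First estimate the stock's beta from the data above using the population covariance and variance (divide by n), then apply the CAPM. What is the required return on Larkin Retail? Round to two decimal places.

12.01%

Mean R_i = (1.8 + 10.6 + 0.9 − 4.1 + 11.0 − 10.9) / 6 = 1.5500%
Mean R_m = (4.7 + 9.5 + 2.5 − 6.0 + 9.3 − 8.4) / 6 = 1.9333%
Σ(R_i − R̄_i)(R_m − R̄_m) = 311.8900  ⇒  Cov = 311.8900 / 6 = 51.9817
Σ(R_m − R̄_m)² = 289.2133  ⇒  Var(R_m) = 289.2133 / 6 = 48.2022
β = Cov / Var(R_m) = 51.9817 / 48.2022 = 1.0784
MRP = 11.3% − 2.3% = 9.00%
E(R) = R_f + β × MRP = 2.3% + 1.0784 × 9.0% = 12.01%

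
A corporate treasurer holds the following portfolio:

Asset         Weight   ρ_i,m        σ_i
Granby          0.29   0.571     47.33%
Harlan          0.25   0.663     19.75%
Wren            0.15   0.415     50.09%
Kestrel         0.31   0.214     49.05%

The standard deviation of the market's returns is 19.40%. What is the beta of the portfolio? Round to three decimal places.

0.901

β_Granby = 0.571 × 47.33% / 19.40% = 1.3931
β_Harlan = 0.663 × 19.75% / 19.40% = 0.6750
β_Wren = 0.415 × 50.09% / 19.40% = 1.0715
β_Kestrel = 0.214 × 49.05% / 19.40% = 0.5411
β_P = Σ w_i β_i = 0.29×1.3931 + 0.25×0.6750 + 0.15×1.0715 + 0.31×0.5411 = 0.9012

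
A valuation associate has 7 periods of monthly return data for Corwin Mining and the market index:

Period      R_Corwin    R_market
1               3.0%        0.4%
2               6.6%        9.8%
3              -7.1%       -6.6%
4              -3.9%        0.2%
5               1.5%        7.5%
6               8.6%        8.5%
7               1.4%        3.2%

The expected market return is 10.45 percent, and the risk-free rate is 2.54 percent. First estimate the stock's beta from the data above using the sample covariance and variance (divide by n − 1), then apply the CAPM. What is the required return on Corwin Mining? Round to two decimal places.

9.07%

Mean R_i = (3.0 + 6.6 − 7.1 − 3.9 + 1.5 + 8.6 + 1.4) / 7 = 1.4429%
Mean R_m = (0.4 + 9.8 − 6.6 + 0.2 + 7.5 + 8.5 + 3.2) / 7 = 3.2857%
Σ(R_i − R̄_i)(R_m − R̄_m) = 167.6043  ⇒  Cov = 167.6043 / 6 = 27.9341
Σ(R_m − R̄_m)² = 202.9686  ⇒  Var(R_m) = 202.9686 / 6 = 33.8281
β = Cov / Var(R_m) = 27.9341 / 33.8281 = 0.8258
MRP = 10.45% − 2.54% = 7.91%
E(R) = R_f + β × MRP = 2.54% + 0.8258 × 7.91% = 9.07%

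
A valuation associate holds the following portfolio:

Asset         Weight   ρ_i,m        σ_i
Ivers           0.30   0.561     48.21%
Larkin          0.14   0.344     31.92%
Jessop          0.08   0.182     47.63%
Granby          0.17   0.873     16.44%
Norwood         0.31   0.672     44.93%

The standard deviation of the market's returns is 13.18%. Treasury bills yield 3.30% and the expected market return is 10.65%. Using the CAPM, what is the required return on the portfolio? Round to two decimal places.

β_Ivers = 0.561 × 48.21% / 13.18% = 2.0520
β_Larkin = 0.344 × 31.92% / 13.18% = 0.8331
β_Jessop = 0.182 × 47.63% / 13.18% = 0.6577
β_Granby = 0.873 × 16.44% / 13.18% = 1.0889
β_Norwood = 0.672 × 44.93% / 13.18% = 2.2908
β_P = Σ w_i β_i = 0.30×2.0520 + 0.14×0.8331 + 0.08×0.6577 + 0.17×1.0889 + 0.31×2.2908 = 1.6801
MRP = 10.65% − 3.30% = 7.35%
E(R_P) = R_f + β_P × MRP = 3.30% + 1.6801 × 7.35% = 15.65%

15.65%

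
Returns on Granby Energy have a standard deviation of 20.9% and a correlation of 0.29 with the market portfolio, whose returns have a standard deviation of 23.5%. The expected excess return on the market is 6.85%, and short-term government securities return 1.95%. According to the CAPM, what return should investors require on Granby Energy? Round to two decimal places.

3.72%

β = ρ × σ_i / σ_m = 0.29 × 20.9% / 23.5% = 0.2579
E(R) = 1.95% + 0.2579 × 6.85% = 3.72%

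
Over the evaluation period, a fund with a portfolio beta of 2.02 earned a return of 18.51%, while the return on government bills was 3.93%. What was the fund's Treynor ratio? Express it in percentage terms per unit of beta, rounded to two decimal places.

7.22%

Treynor = (R_P − R_f) / β_P = (18.51% − 3.93%) / 2.0200 = 14.58% / 2.0200 = 7.22%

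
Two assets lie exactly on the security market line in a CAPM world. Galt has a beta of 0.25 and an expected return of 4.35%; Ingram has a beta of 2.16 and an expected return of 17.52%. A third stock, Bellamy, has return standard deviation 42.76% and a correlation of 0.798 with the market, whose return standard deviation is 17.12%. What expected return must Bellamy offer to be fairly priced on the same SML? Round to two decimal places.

16.37%

MRP = (17.52% − 4.35%) / (2.16 − 0.25) = 6.8953%
R_f = 4.35% − 0.25 × 6.8953% = 2.6262%
β_Bellamy = ρ·σ_i/σ_m = 0.798 × 42.76 / 17.12 = 1.9931
E(R_Bellamy) = R_f + β × MRP = 2.6262% + 1.9931 × 6.8953% = 16.37%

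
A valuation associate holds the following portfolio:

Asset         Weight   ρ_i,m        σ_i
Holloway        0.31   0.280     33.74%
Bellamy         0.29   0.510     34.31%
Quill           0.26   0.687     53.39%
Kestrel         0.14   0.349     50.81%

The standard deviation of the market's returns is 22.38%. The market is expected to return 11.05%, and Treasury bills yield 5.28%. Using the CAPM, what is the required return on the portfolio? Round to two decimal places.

10.44%

β_Holloway = 0.280 × 33.74% / 22.38% = 0.4221
β_Bellamy = 0.510 × 34.31% / 22.38% = 0.7819
β_Quill = 0.687 × 53.39% / 22.38% = 1.6389
β_Kestrel = 0.349 × 50.81% / 22.38% = 0.7923
β_P = Σ w_i β_i = 0.31×0.4221 + 0.29×0.7819 + 0.26×1.6389 + 0.14×0.7923 = 0.8946
MRP = 11.05% − 5.28% = 5.77%
E(R_P) = R_f + β_P × MRP = 5.28% + 0.8946 × 5.77% = 10.44%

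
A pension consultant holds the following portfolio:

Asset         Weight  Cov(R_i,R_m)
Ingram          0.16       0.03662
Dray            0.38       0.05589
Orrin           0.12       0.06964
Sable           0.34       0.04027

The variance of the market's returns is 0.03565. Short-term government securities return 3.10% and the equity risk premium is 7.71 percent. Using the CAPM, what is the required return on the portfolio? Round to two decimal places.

β_Ingram = 0.03662 / 0.03565 = 1.0272
β_Dray = 0.05589 / 0.03565 = 1.5677
β_Orrin = 0.06964 / 0.03565 = 1.9534
β_Sable = 0.04027 / 0.03565 = 1.1296
β_P = Σ w_i β_i = 0.16×1.0272 + 0.38×1.5677 + 0.12×1.9534 + 0.34×1.1296 = 1.3786
E(R_P) = R_f + β_P × MRP = 3.10% + 1.3786 × 7.71% = 13.73%

13.73%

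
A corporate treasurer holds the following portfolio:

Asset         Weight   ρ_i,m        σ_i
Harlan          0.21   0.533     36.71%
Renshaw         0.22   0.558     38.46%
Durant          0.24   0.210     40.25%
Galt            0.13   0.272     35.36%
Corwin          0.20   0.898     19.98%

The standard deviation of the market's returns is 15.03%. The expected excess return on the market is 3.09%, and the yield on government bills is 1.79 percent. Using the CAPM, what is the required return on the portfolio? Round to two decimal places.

β_Harlan = 0.533 × 36.71% / 15.03% = 1.3018
β_Renshaw = 0.558 × 38.46% / 15.03% = 1.4279
β_Durant = 0.210 × 40.25% / 15.03% = 0.5624
β_Galt = 0.272 × 35.36% / 15.03% = 0.6399
β_Corwin = 0.898 × 19.98% / 15.03% = 1.1937
β_P = Σ w_i β_i = 0.21×1.3018 + 0.22×1.4279 + 0.24×0.5624 + 0.13×0.6399 + 0.20×1.1937 = 1.0444
E(R_P) = R_f + β_P × MRP = 1.79% + 1.0444 × 3.09% = 5.02%

5.02%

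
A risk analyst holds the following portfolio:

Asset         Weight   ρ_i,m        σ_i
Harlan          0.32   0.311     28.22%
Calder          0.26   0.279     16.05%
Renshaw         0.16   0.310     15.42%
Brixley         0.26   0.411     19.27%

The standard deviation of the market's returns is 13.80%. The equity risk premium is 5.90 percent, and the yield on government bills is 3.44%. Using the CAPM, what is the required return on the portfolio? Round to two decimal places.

6.35%

β_Harlan = 0.311 × 28.22% / 13.80% = 0.6360
β_Calder = 0.279 × 16.05% / 13.80% = 0.3245
β_Renshaw = 0.310 × 15.42% / 13.80% = 0.3464
β_Brixley = 0.411 × 19.27% / 13.80% = 0.5739
β_P = Σ w_i β_i = 0.32×0.6360 + 0.26×0.3245 + 0.16×0.3464 + 0.26×0.5739 = 0.4925
E(R_P) = R_f + β_P × MRP = 3.44% + 0.4925 × 5.90% = 6.35%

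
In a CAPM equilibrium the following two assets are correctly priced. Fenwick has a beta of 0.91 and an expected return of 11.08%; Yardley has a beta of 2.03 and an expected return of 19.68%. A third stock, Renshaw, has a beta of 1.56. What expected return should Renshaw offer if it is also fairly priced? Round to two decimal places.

MRP (SML slope) = (19.68% − 11.08%) / (2.03 − 0.91) = 8.60% / 1.12 = 7.6786%
R_f (intercept) = 11.08% − 0.91 × 7.6786% = 4.0925%
E(R_Renshaw) = R_f + β × MRP = 4.0925% + 1.56 × 7.6786% = 16.07%

16.07%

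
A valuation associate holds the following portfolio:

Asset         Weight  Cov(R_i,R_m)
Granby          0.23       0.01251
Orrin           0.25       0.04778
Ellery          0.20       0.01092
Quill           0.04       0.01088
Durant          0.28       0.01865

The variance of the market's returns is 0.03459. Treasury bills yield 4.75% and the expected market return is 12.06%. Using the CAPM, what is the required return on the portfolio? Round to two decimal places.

9.54%

β_Granby = 0.01251 / 0.03459 = 0.3617
β_Orrin = 0.04778 / 0.03459 = 1.3813
β_Ellery = 0.01092 / 0.03459 = 0.3157
β_Quill = 0.01088 / 0.03459 = 0.3145
β_Durant = 0.01865 / 0.03459 = 0.5392
β_P = Σ w_i β_i = 0.23×0.3617 + 0.25×1.3813 + 0.20×0.3157 + 0.04×0.3145 + 0.28×0.5392 = 0.6552
MRP = 12.06% − 4.75% = 7.31%
E(R_P) = R_f + β_P × MRP = 4.75% + 0.6552 × 7.31% = 9.54%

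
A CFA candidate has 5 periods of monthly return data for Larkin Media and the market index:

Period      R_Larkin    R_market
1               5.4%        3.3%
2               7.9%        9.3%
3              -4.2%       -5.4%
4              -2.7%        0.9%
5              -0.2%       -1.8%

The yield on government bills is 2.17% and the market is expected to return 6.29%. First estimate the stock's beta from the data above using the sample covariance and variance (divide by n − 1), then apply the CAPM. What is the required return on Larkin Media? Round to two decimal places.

5.67%

Mean R_i = (5.4 + 7.9 − 4.2 − 2.7 − 0.2) / 5 = 1.2400%
Mean R_m = (3.3 + 9.3 − 5.4 + 0.9 − 1.8) / 5 = 1.2600%
Σ(R_i − R̄_i)(R_m − R̄_m) = 104.0880  ⇒  Cov = 104.0880 / 4 = 26.0220
Σ(R_m − R̄_m)² = 122.6520  ⇒  Var(R_m) = 122.6520 / 4 = 30.6630
β = Cov / Var(R_m) = 26.0220 / 30.6630 = 0.8486
MRP = 6.29% − 2.17% = 4.12%
E(R) = R_f + β × MRP = 2.17% + 0.8486 × 4.12% = 5.67%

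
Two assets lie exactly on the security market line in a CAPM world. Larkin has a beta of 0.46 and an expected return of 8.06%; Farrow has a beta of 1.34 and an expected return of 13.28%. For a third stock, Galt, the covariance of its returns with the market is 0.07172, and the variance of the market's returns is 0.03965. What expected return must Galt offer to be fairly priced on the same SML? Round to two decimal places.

MRP = (13.28% − 8.06%) / (1.34 − 0.46) = 5.9318%
R_f = 8.06% − 0.46 × 5.9318% = 5.3314%
β_Galt = Cov / Var(R_m) = 0.07172 / 0.03965 = 1.8088
E(R_Galt) = R_f + β × MRP = 5.3314% + 1.8088 × 5.9318% = 16.06%

16.06%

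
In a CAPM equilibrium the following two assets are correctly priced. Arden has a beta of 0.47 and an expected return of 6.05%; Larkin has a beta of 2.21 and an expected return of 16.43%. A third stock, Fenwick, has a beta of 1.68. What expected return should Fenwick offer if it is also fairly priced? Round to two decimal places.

13.27%

MRP (SML slope) = (16.43% − 6.05%) / (2.21 − 0.47) = 10.38% / 1.74 = 5.9655%
R_f (intercept) = 6.05% − 0.47 × 5.9655% = 3.2462%
E(R_Fenwick) = R_f + β × MRP = 3.2462% + 1.68 × 5.9655% = 13.27%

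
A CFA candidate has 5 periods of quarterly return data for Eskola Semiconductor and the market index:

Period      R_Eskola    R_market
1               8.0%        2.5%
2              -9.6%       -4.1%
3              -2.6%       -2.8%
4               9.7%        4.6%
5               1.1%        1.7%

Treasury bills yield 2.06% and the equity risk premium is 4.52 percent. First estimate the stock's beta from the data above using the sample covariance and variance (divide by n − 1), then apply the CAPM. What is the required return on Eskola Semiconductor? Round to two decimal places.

11.28%

Mean R_i = (8.0 − 9.6 − 2.6 + 9.7 + 1.1) / 5 = 1.3200%
Mean R_m = (2.5 − 4.1 − 2.8 + 4.6 + 1.7) / 5 = 0.3800%
Σ(R_i − R̄_i)(R_m − R̄_m) = 110.6220  ⇒  Cov = 110.6220 / 4 = 27.6555
Σ(R_m − R̄_m)² = 54.2280  ⇒  Var(R_m) = 54.2280 / 4 = 13.5570
β = Cov / Var(R_m) = 27.6555 / 13.5570 = 2.0399
E(R) = R_f + β × MRP = 2.06% + 2.0399 × 4.52% = 11.28%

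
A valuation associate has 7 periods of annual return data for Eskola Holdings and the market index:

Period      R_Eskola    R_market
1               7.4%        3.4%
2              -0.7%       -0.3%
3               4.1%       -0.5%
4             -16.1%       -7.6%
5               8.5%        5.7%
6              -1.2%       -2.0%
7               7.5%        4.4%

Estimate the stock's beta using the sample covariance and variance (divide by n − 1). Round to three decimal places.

1.815

Mean R_i = (7.4 − 0.7 + 4.1 − 16.1 + 8.5 − 1.2 + 7.5) / 7 = 1.3571%
Mean R_m = (3.4 − 0.3 − 0.5 − 7.6 + 5.7 − 2.0 + 4.4) / 7 = 0.4429%
Σ(R_i − R̄_i)(R_m − R̄_m) = 225.3229  ⇒  Cov = 225.3229 / 6 = 37.5538
Σ(R_m − R̄_m)² = 124.1371  ⇒  Var(R_m) = 124.1371 / 6 = 20.6895
β = Cov / Var(R_m) = 37.5538 / 20.6895 = 1.8151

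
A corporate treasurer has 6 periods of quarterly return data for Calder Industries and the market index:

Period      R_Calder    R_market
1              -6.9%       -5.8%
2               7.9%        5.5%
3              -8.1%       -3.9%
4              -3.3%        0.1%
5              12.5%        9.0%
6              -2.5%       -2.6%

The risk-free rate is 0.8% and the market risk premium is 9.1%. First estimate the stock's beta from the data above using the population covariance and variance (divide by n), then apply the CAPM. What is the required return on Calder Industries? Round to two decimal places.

Mean R_i = (-6.9 + 7.9 − 8.1 − 3.3 + 12.5 − 2.5) / 6 = -0.0667%
Mean R_m = (-5.8 + 5.5 − 3.9 + 0.1 + 9.0 − 2.6) / 6 = 0.3833%
Σ(R_i − R̄_i)(R_m − R̄_m) = 233.8833  ⇒  Cov = 233.8833 / 6 = 38.9806
Σ(R_m − R̄_m)² = 165.9883  ⇒  Var(R_m) = 165.9883 / 6 = 27.6647
β = Cov / Var(R_m) = 38.9806 / 27.6647 = 1.4090
E(R) = R_f + β × MRP = 0.8% + 1.4090 × 9.1% = 13.62%

13.62%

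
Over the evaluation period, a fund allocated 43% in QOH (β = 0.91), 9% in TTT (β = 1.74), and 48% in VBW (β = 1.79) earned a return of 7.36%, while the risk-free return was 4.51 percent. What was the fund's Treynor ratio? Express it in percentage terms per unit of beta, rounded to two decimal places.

β_P = 0.43×0.91 + 0.09×1.74 + 0.48×1.79 = 1.4071
Treynor = (R_P − R_f) / β_P = (7.36% − 4.51%) / 1.4071 = 2.85% / 1.4071 = 2.03%

2.03%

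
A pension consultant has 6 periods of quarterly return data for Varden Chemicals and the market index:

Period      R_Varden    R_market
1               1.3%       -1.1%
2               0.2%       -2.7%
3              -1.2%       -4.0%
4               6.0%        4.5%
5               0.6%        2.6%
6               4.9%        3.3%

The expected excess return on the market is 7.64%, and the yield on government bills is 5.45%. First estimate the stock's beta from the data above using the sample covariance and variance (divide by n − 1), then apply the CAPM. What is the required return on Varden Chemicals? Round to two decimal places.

Mean R_i = (1.3 + 0.2 − 1.2 + 6.0 + 0.6 + 4.9) / 6 = 1.9667%
Mean R_m = (-1.1 − 2.7 − 4.0 + 4.5 + 2.6 + 3.3) / 6 = 0.4333%
Σ(R_i − R̄_i)(R_m − R̄_m) = 42.4467  ⇒  Cov = 42.4467 / 5 = 8.4893
Σ(R_m − R̄_m)² = 61.2733  ⇒  Var(R_m) = 61.2733 / 5 = 12.2547
β = Cov / Var(R_m) = 8.4893 / 12.2547 = 0.6927
E(R) = R_f + β × MRP = 5.45% + 0.6927 × 7.64% = 10.74%

10.74%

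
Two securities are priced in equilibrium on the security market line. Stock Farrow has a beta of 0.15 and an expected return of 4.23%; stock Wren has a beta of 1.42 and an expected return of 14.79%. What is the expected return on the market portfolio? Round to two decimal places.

11.30%

Both satisfy E(R) = R_f + β·MRP, so the slope of the SML is
MRP = (14.79% − 4.23%) / (1.42 − 0.15) = 10.56% / 1.27 = 8.3150%
R_f = E(R_Farrow) − β_Farrow·MRP = 4.23% − 0.15 × 8.3150% = 2.9828%
E(R_m) = R_f + MRP = 2.9828% + 8.3150% = 11.30%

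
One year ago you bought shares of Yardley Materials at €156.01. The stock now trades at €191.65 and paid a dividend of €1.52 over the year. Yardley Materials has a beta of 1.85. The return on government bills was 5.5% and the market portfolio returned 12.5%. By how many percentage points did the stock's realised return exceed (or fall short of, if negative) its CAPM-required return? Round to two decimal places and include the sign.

Realised HPR = (P1 + D1 − P0) / P0 = (191.65 + 1.52 − 156.01) / 156.01 = 37.16 / 156.01 = 23.8190%
MRP = 12.5% − 5.5% = 7.00%
CAPM required = R_f + β·MRP = 5.5% + 1.85 × 7.0% = 18.4500%
α = realised − required = 23.8190% − 18.4500% = +5.37%

+5.37%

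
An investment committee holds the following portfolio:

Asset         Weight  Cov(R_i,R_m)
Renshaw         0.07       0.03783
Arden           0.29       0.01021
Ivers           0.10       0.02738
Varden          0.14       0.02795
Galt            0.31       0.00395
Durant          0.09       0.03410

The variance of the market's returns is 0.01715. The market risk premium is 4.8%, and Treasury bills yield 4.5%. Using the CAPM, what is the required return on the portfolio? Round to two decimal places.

β_Renshaw = 0.03783 / 0.01715 = 2.2058
β_Arden = 0.01021 / 0.01715 = 0.5953
β_Ivers = 0.02738 / 0.01715 = 1.5965
β_Varden = 0.02795 / 0.01715 = 1.6297
β_Galt = 0.00395 / 0.01715 = 0.2303
β_Durant = 0.03410 / 0.01715 = 1.9883
β_P = Σ w_i β_i = 0.07×2.2058 + 0.29×0.5953 + 0.10×1.5965 + 0.14×1.6297 + 0.31×0.2303 + 0.09×1.9883 = 0.9652
E(R_P) = R_f + β_P × MRP = 4.5% + 0.9652 × 4.8% = 9.13%

9.13%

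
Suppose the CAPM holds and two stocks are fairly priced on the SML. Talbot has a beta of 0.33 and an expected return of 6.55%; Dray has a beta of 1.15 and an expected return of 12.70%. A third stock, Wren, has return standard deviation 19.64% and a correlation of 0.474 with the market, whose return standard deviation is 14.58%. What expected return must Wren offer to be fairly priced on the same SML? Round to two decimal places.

MRP = (12.70% − 6.55%) / (1.15 − 0.33) = 7.5000%
R_f = 6.55% − 0.33 × 7.5000% = 4.0750%
β_Wren = ρ·σ_i/σ_m = 0.474 × 19.64 / 14.58 = 0.6385
E(R_Wren) = R_f + β × MRP = 4.0750% + 0.6385 × 7.5000% = 8.86%

8.86%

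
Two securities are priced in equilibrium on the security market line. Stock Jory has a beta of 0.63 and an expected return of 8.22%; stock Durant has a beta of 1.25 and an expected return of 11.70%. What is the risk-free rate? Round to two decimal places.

4.68%

Both satisfy E(R) = R_f + β·MRP, so the slope of the SML is
MRP = (11.70% − 8.22%) / (1.25 − 0.63) = 3.48% / 0.62 = 5.6129%
R_f = E(R_Jory) − β_Jory·MRP = 8.22% − 0.63 × 5.6129% = 4.6839%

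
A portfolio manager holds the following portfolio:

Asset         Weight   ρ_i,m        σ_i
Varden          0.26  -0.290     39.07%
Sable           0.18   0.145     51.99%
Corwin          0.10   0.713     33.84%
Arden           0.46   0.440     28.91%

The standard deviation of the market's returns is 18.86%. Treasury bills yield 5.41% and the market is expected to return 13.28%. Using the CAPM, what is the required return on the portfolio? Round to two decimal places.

β_Varden = -0.290 × 39.07% / 18.86% = -0.6008
β_Sable = 0.145 × 51.99% / 18.86% = 0.3997
β_Corwin = 0.713 × 33.84% / 18.86% = 1.2793
β_Arden = 0.440 × 28.91% / 18.86% = 0.6745
β_P = Σ w_i β_i = 0.26×-0.6008 + 0.18×0.3997 + 0.10×1.2793 + 0.46×0.6745 = 0.3539
MRP = 13.28% − 5.41% = 7.87%
E(R_P) = R_f + β_P × MRP = 5.41% + 0.3539 × 7.87% = 8.20%

8.20%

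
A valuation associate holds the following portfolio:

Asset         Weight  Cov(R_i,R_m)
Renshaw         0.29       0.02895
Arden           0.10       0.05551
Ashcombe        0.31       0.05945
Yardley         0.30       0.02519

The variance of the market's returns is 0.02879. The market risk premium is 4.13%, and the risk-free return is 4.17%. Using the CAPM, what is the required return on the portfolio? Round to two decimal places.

β_Renshaw = 0.02895 / 0.02879 = 1.0056
β_Arden = 0.05551 / 0.02879 = 1.9281
β_Ashcombe = 0.05945 / 0.02879 = 2.0650
β_Yardley = 0.02519 / 0.02879 = 0.8750
β_P = Σ w_i β_i = 0.29×1.0056 + 0.10×1.9281 + 0.31×2.0650 + 0.30×0.8750 = 1.3871
E(R_P) = R_f + β_P × MRP = 4.17% + 1.3871 × 4.13% = 9.90%

9.90%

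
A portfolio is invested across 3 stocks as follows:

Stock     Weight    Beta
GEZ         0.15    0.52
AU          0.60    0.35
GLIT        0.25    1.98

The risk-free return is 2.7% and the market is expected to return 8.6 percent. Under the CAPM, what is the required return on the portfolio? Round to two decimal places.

β_P = Σ w_i β_i = 0.15×0.52 + 0.60×0.35 + 0.25×1.98 = 0.7830
MRP = 8.6% − 2.7% = 5.90%
E(R_P) = R_f + β_P × MRP = 2.7% + 0.7830 × 5.9% = 7.32%

7.32%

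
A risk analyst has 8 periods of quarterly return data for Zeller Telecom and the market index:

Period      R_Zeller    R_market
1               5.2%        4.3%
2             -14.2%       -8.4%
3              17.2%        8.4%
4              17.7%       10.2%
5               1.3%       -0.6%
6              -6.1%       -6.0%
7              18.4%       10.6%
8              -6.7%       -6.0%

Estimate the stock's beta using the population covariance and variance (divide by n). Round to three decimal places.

Mean R_i = (5.2 − 14.2 + 17.2 + 17.7 + 1.3 − 6.1 + 18.4 − 6.7) / 8 = 4.1000%
Mean R_m = (4.3 − 8.4 + 8.4 + 10.2 − 0.6 − 6.0 + 10.6 − 6.0) / 8 = 1.5625%
Σ(R_i − R̄_i)(R_m − R̄_m) = 686.4700  ⇒  Cov = 686.4700 / 8 = 85.8088
Σ(R_m − R̄_m)² = 428.8388  ⇒  Var(R_m) = 428.8388 / 8 = 53.6049
β = Cov / Var(R_m) = 85.8088 / 53.6049 = 1.6008

1.601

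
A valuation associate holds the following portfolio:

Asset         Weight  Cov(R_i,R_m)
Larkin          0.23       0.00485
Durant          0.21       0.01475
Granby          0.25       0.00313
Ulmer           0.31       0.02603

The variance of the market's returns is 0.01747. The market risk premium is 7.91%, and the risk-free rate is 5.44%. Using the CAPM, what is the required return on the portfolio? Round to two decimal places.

11.36%

β_Larkin = 0.00485 / 0.01747 = 0.2776
β_Durant = 0.01475 / 0.01747 = 0.8443
β_Granby = 0.00313 / 0.01747 = 0.1792
β_Ulmer = 0.02603 / 0.01747 = 1.4900
β_P = Σ w_i β_i = 0.23×0.2776 + 0.21×0.8443 + 0.25×0.1792 + 0.31×1.4900 = 0.7479
E(R_P) = R_f + β_P × MRP = 5.44% + 0.7479 × 7.91% = 11.36%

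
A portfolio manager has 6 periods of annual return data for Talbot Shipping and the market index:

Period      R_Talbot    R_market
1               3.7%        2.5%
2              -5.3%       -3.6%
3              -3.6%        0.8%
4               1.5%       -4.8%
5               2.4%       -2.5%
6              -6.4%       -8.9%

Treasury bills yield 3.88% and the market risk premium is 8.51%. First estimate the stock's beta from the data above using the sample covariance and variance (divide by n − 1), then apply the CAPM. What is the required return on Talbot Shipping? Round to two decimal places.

8.81%

Mean R_i = (3.7 − 5.3 − 3.6 + 1.5 + 2.4 − 6.4) / 6 = -1.2833%
Mean R_m = (2.5 − 3.6 + 0.8 − 4.8 − 2.5 − 8.9) / 6 = -2.7500%
Σ(R_i − R̄_i)(R_m − R̄_m) = 48.0350  ⇒  Cov = 48.0350 / 5 = 9.6070
Σ(R_m − R̄_m)² = 82.9750  ⇒  Var(R_m) = 82.9750 / 5 = 16.5950
β = Cov / Var(R_m) = 9.6070 / 16.5950 = 0.5789
E(R) = R_f + β × MRP = 3.88% + 0.5789 × 8.51% = 8.81%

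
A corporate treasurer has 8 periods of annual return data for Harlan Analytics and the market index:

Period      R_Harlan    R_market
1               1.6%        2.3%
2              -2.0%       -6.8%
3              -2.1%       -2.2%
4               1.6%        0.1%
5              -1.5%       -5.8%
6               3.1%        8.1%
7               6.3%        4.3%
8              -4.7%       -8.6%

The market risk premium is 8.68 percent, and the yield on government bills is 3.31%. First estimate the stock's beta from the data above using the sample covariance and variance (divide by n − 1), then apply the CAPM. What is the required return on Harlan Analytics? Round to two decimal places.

Mean R_i = (1.6 − 2.0 − 2.1 + 1.6 − 1.5 + 3.1 + 6.3 − 4.7) / 8 = 0.2875%
Mean R_m = (2.3 − 6.8 − 2.2 + 0.1 − 5.8 + 8.1 + 4.3 − 8.6) / 8 = -1.0750%
Σ(R_i − R̄_i)(R_m − R̄_m) = 125.8525  ⇒  Cov = 125.8525 / 7 = 17.9789
Σ(R_m − R̄_m)² = 238.8350  ⇒  Var(R_m) = 238.8350 / 7 = 34.1193
β = Cov / Var(R_m) = 17.9789 / 34.1193 = 0.5269
E(R) = R_f + β × MRP = 3.31% + 0.5269 × 8.68% = 7.88%

7.88%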